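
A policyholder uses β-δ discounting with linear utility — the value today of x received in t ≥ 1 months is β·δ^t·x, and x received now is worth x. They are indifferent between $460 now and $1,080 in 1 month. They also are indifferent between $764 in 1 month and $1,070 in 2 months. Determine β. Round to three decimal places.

β ≈ 0.597

Both payoffs in the second observation are in the future, so β drops out: δ^1·764 = δ^2·1070 ⇒ δ = 764/1070 = 0.71402.
The first indifference: 460 = β·δ·1080, so β = 460/(δ·1080) = 460/(0.71402·1080) ≈ 0.597.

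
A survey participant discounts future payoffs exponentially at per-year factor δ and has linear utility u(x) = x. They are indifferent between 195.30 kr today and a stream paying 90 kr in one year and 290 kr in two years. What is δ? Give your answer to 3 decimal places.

Present value of the stream is 90·δ + 290·δ². Indifference gives 90δ + 290δ² = 195.30.
Rearranged: 290δ² + 90δ − 195.30 = 0.
The positive root is δ = [−90 + √(90² + 4·290·195.30)] / (2·290) = (−90 + 484.405)/580 ≈ 0.680.

δ ≈ 0.680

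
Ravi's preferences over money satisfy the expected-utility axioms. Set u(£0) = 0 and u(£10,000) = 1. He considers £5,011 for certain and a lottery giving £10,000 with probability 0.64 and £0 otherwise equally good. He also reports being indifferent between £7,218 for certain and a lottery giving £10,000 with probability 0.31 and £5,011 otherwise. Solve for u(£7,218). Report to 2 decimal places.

The first gamble pins u(£5,011): it must equal 0.64·1 + 0.36·0 = 0.64.
Then u(£7,218) = 0.31·u(£10,000) + 0.69·u(£5,011) = 0.31·1.00 + 0.69·0.64 = 0.7516.

0.75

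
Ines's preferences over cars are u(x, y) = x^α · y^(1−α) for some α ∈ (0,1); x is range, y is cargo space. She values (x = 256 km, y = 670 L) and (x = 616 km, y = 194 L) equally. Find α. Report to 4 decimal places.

Set the two utilities equal: 256^α·670^(1−α) = 616^α·194^(1−α).
Taking logs: α·ln 256 + (1−α)·ln 670 = α·ln 616 + (1−α)·ln 194, i.e. α·-0.8780695 = (1−α)·-1.2394196.
Thus α·(-2.1174891) = -1.2394196, so α = -1.2394196/-2.1174891 ≈ 0.5853.

α ≈ 0.5853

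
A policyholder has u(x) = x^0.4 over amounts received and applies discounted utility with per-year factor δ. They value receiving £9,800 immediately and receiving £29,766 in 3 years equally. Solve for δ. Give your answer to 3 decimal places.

δ ≈ 0.862

The payoff in 3 years is discounted by δ^3, so u(9800) = δ^3·u(29766) and δ^3 = u(9800)/u(29766).
Since u(x) = x^0.4, δ^3 = (9800/29766)^0.4 = 0.32923^0.4 = 0.64121.
So δ = 0.64121^(1/3) ≈ 0.862.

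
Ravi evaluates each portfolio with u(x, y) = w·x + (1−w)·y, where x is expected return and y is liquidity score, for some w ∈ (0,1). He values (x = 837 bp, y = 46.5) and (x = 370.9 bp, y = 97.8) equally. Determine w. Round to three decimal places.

Equating utilities: w·837 + (1−w)·46.5 = w·370.9 + (1−w)·97.8.
w·(837−370.9) = (1−w)·(97.8−46.5), i.e. w·466.1 = (1−w)·51.3.
So w/(1−w) = 51.3/466.1 = 0.1101, giving w = 51.3/(466.1+51.3) = 0.099.

w = 0.099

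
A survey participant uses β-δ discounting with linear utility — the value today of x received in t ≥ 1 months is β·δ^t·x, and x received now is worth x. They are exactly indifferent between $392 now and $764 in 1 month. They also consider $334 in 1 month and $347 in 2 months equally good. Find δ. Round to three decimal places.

δ ≈ 0.963

From the later pair, β·δ^1·334 = β·δ^2·347; dividing through, δ = 334/347 = 0.96254.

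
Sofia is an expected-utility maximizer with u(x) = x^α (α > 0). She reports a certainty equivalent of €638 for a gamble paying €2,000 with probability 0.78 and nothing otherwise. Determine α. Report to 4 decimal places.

α ≈ 0.2175

EU(lottery) = 0.78·2000^α + 0.22·0 = 0.78·2000^α.
Indifference: 638^α = 0.78·2000^α, so (638/2000)^α = 0.78.
α = ln(0.78) / ln(638/2000) = -0.2484614/-1.1425642 ≈ 0.2175.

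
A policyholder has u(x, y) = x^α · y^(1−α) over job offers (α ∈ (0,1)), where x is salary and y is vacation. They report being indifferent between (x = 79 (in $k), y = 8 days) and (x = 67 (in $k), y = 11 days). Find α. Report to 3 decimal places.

The Cobb–Douglas utilities coincide, so 79^α·8^(1−α) = 67^α·11^(1−α).
(79/67)^α = (11/8)^(1−α); take logs: α·ln(79/67) = (1−α)·ln(11/8), i.e. α·0.164755 = (1−α)·0.318454.
So α/(1−α) = (0.318454)/(0.164755) = 1.932894, and α = 1.932894/2.932894 ≈ 0.659.

α ≈ 0.659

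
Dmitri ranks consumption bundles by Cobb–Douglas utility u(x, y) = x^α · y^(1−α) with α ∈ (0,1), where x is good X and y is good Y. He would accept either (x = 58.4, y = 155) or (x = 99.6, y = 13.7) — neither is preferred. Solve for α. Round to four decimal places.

α ≈ 0.8196

Indifference: 58.4^α · 155^(1−α) = 99.6^α · 13.7^(1−α).
Taking logs: α·ln 58.4 + (1−α)·ln 155 = α·ln 99.6 + (1−α)·ln 13.7, i.e. α·-0.5338463 = (1−α)·-2.4260293.
Thus α·(-2.9598756) = -2.4260293, so α = -2.4260293/-2.9598756 ≈ 0.8196.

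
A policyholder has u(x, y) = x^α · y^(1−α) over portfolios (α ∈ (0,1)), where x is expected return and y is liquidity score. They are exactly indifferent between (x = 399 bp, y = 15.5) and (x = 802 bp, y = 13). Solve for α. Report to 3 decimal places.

α ≈ 0.201

Set the two utilities equal: 399^α·15.5^(1−α) = 802^α·13^(1−α).
Rearrange to (399/802)^α = (13/15.5)^(1−α) and take logs: α·-0.698147 = (1−α)·-0.175891.
Thus α·(-0.874038) = -0.175891, so α = -0.175891/-0.874038 ≈ 0.201.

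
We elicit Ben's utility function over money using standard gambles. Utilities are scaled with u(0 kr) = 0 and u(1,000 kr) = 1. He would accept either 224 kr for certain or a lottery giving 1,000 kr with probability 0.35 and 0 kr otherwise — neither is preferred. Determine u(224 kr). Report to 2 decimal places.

u(224 kr) equals the lottery's expected utility: 0.35·1 + 0.65·0 = 0.35.

0.35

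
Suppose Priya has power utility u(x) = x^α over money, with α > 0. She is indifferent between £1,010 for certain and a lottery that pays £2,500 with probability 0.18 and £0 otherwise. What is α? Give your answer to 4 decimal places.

α ≈ 1.8920

The lottery's expected utility is 0.18·u(2500) + 0.82·u(0) = 0.18·2500^α (since u(0) = 0 for α > 0).
Setting u(1010) equal to that: 1010^α = 0.18·2500^α ⇒ (1010/2500)^α = 0.18.
Take logs: α = ln 0.18 / ln(1010/2500) ≈ 1.892003.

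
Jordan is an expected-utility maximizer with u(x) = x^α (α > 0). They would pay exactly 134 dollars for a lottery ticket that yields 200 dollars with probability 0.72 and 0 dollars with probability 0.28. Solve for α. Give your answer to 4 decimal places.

α ≈ 0.8203

The lottery's expected utility is 0.72·u(200) + 0.28·u(0) = 0.72·200^α (since u(0) = 0 for α > 0).
Equating: 134^α = 0.72·200^α, i.e. 0.6700^α = 0.72.
Take logs: α = ln 0.72 / ln(134/200) ≈ 0.820281.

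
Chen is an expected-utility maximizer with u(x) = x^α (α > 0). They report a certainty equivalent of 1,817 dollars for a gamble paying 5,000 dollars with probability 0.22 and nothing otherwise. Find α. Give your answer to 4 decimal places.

α ≈ 1.4958

The lottery's expected utility is 0.22·u(5000) + 0.78·u(0) = 0.22·5000^α (since u(0) = 0 for α > 0).
Setting u(1817) equal to that: 1817^α = 0.22·5000^α ⇒ (1817/5000)^α = 0.22.
Take logs: α = ln 0.22 / ln(1817/5000) ≈ 1.495802.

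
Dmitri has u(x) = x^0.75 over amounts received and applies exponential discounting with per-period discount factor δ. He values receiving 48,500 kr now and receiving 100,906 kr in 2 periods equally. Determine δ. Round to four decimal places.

δ ≈ 0.7598

Equating discounted utilities: u(48500) = δ^2·u(100906) ⇒ δ^2 = u(48500)/u(100906).
With u(x) = x^0.75: δ^2 = 48500^0.75/100906^0.75 = (48500/100906)^0.75 = 0.57726.
Hence δ = (0.57726)^(1/2) = 0.759774.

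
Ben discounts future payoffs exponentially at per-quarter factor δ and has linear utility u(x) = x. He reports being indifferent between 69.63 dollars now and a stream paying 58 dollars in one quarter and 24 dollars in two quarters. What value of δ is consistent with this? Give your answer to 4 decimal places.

δ ≈ 0.8800

The stream is worth 58δ + 24δ² today, so 58δ + 24δ² = 69.63.
Rearranged: 24δ² + 58δ − 69.63 = 0.
By the quadratic formula (taking the positive root), δ = (−58 + √10048.48) / 48 ≈ 0.8800.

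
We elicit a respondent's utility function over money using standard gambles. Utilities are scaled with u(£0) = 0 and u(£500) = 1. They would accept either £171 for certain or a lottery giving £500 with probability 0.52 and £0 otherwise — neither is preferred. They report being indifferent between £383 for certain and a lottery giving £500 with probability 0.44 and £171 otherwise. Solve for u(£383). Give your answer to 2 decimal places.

The first gamble pins u(£171): it must equal 0.52·1 + 0.48·0 = 0.52.
Chaining: u(£383) = 0.44·1.00 + 0.56·0.52 = 0.7312.

0.73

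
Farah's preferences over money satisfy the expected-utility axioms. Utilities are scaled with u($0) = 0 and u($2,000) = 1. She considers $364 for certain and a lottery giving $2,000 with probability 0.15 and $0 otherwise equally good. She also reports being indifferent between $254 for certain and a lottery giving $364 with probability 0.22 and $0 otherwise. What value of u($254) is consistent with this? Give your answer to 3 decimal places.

0.033

From the first indifference, u($364) = 0.15·u($2,000) + 0.85·u($0) = 0.15·1 + 0.85·0 = 0.15.
Then u($254) = 0.22·u($364) + 0.78·u($0) = 0.22·0.15 + 0.78·0.00 = 0.0330.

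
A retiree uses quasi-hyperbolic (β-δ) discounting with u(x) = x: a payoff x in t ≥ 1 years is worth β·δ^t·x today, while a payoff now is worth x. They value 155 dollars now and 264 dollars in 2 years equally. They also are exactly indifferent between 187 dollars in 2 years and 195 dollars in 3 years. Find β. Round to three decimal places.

Both payoffs in the second observation are in the future, so β drops out: δ^2·187 = δ^3·195 ⇒ δ = 187/195 = 0.95897.
The first indifference: 155 = β·δ^2·264, so β = 155/(δ^2·264) = 155/(0.91963·264) ≈ 0.638.

β ≈ 0.638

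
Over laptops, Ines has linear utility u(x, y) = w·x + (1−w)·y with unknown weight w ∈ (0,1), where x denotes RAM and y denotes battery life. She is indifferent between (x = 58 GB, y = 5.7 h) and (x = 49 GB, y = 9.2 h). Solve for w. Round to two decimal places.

Equating utilities: w·58 + (1−w)·5.7 = w·49 + (1−w)·9.2.
w·(58−49) = (1−w)·(9.2−5.7), i.e. w·9 = (1−w)·3.5.
So w/(1−w) = 3.5/9 = 0.3889, giving w = 3.5/(9+3.5) = 0.28.

w = 0.28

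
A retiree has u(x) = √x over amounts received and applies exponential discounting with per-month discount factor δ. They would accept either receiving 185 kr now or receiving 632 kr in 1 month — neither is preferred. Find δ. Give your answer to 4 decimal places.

δ ≈ 0.5410

Indifference means u(185) = δ · u(632), so δ = u(185)/u(632).
Since u(x) = √x, δ = √(185/632) = 0.54104.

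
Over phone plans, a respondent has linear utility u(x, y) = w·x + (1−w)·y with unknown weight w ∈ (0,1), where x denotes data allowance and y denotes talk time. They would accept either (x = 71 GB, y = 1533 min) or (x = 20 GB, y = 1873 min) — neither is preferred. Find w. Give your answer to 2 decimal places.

w = 0.87

u(71,1533) = u(20,1873) means w·71 + (1−w)·1533 = w·20 + (1−w)·1873.
Collecting terms: w·51 = (1−w)·340.
Hence w = 340/(51+340) = 340/391 = 0.87.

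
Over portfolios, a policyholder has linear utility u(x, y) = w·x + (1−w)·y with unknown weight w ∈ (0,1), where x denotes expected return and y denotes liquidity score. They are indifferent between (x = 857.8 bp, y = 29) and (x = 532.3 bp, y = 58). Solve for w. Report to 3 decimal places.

w = 0.082

Indifference: w·857.8 + (1−w)·29 = w·532.3 + (1−w)·58.
Collecting terms: w·325.5 = (1−w)·29.
So w/(1−w) = 29/325.5 = 0.0891, giving w = 29/(325.5+29) = 0.082.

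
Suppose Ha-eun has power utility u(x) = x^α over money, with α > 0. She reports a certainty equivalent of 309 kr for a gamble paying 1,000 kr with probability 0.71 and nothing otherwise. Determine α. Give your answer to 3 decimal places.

α ≈ 0.292

The lottery's expected utility is 0.71·u(1000) + 0.29·u(0) = 0.71·1000^α (since u(0) = 0 for α > 0).
Setting u(309) equal to that: 309^α = 0.71·1000^α ⇒ (309/1000)^α = 0.71.
Taking logs: α·ln(309/1000) = ln(0.71), so α = -0.342490 / -1.174414 ≈ 0.292.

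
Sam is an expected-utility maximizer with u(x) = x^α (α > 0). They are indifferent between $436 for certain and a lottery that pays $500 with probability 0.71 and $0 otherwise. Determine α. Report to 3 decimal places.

The lottery's expected utility is 0.71·u(500) + 0.29·u(0) = 0.71·500^α (since u(0) = 0 for α > 0).
Indifference: 436^α = 0.71·500^α, so (436/500)^α = 0.71.
α = ln(0.71) / ln(436/500) = -0.342490/-0.136966 ≈ 2.501.

α ≈ 2.501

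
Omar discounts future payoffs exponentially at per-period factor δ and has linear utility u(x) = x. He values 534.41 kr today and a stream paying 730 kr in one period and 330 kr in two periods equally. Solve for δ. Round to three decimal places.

δ ≈ 0.580

Present value of the stream is 730·δ + 330·δ². Indifference gives 730δ + 330δ² = 534.41.
Rearranged: 330δ² + 730δ − 534.41 = 0.
δ = (−730 + √(730² + 4·330·534.41)) / (2·330) = (−730 + √1238321.20) / 660 ≈ 0.580.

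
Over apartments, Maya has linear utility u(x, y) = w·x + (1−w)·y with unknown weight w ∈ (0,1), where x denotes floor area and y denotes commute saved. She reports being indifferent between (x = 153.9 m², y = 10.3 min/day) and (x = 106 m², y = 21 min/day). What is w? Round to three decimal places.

Indifference: w·153.9 + (1−w)·10.3 = w·106 + (1−w)·21.
Rearranging, 47.9·w − 10.7·(1−w) = 0.
The marginal rate of substitution is 10.7/47.9, so w = 10.7/(47.9+10.7) = 0.183.

w = 0.183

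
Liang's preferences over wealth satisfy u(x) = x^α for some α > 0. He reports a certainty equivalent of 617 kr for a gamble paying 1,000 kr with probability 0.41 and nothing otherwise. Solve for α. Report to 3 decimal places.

The lottery's expected utility is 0.41·u(1000) + 0.59·u(0) = 0.41·1000^α (since u(0) = 0 for α > 0).
Equating: 617^α = 0.41·1000^α, i.e. 0.6170^α = 0.41.
Take logs: α = ln 0.41 / ln(617/1000) ≈ 1.84639.

α ≈ 1.846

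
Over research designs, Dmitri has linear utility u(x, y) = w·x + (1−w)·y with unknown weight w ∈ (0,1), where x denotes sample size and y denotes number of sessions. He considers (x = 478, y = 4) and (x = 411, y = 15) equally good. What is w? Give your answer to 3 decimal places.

w = 0.141

Indifference: w·478 + (1−w)·4 = w·411 + (1−w)·15.
Rearranging, 67·w − 11·(1−w) = 0.
Hence w = 11/(67+11) = 11/78 = 0.141.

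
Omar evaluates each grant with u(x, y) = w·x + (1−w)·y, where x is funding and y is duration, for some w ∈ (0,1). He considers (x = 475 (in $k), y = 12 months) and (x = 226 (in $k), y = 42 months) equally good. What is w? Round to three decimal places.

Equating utilities: w·475 + (1−w)·12 = w·226 + (1−w)·42.
Collecting terms: w·249 = (1−w)·30.
So w/(1−w) = 30/249 = 0.1205, giving w = 30/(249+30) = 0.108.

w = 0.108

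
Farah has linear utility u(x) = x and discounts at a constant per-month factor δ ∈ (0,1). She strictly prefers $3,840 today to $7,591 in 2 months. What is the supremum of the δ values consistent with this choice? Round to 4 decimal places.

δ < 0.7112

Under u(x) = x this choice says 3840 > δ^2·7591.
Hence δ^2 < 3840/7591 = 0.50586, and x ↦ x^(1/2) is increasing on (0,∞).
δ < 0.50586^(1/2) = 0.7112.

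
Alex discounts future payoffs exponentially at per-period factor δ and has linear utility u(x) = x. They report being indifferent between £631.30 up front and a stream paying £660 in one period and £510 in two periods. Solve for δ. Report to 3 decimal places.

δ ≈ 0.640

Present value of the stream is 660·δ + 510·δ². Indifference gives 660δ + 510δ² = 631.30.
Rearranged: 510δ² + 660δ − 631.30 = 0.
By the quadratic formula (taking the positive root), δ = (−660 + √1723452.00) / 1020 ≈ 0.640.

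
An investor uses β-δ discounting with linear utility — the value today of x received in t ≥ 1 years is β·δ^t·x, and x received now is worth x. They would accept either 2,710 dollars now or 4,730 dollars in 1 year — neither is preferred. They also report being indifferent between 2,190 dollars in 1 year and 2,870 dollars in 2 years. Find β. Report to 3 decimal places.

Both payoffs in the second observation are in the future, so β drops out: δ^1·2190 = δ^2·2870 ⇒ δ = 2190/2870 = 0.76307.
Now use the now-vs-future pair: 2710 = β·δ·4730 gives β = 2710/(0.76307·4730) ≈ 0.751.

β ≈ 0.751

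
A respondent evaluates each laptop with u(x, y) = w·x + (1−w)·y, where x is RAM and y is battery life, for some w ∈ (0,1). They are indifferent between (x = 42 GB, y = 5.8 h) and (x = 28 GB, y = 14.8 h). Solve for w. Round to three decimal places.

Equating utilities: w·42 + (1−w)·5.8 = w·28 + (1−w)·14.8.
w·(42−28) = (1−w)·(14.8−5.8), i.e. w·14 = (1−w)·9.
Hence w = 9/(14+9) = 9/23 = 0.391.

w = 0.391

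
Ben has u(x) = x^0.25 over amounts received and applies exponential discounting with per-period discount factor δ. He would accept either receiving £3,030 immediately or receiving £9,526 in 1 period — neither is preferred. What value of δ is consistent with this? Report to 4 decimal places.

The payoff in 1 period is discounted by δ, so u(3030) = δ·u(9526) and δ = u(3030)/u(9526).
Since u(x) = x^0.25, δ = (3030/9526)^0.25 = 0.31808^0.25 = 0.75099.

δ ≈ 0.7510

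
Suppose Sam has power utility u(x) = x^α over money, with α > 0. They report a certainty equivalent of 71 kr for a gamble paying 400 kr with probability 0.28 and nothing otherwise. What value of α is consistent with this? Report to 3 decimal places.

Since u(0) = 0, the lottery's EU is 0.28·400^α.
Equating: 71^α = 0.28·400^α, i.e. 0.1775^α = 0.28.
α = ln(0.28) / ln(71/400) = -1.272966/-1.728785 ≈ 0.736.

α ≈ 0.736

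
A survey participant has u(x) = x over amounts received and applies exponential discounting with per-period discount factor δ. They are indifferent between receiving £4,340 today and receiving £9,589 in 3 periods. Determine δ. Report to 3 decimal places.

Indifference means u(4340) = δ^3 · u(9589), so δ^3 = u(4340)/u(9589).
With u(x) = x: δ^3 = 4340/9589 = 0.45260.
So δ = 0.45260^(1/3) ≈ 0.768.

δ ≈ 0.768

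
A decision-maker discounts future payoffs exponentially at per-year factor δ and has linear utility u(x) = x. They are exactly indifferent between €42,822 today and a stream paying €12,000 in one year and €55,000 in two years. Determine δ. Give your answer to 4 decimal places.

δ ≈ 0.7800

Present value of the stream is 12000·δ + 55000·δ². Indifference gives 12000δ + 55000δ² = 42822.
That is, 55000δ² + 12000δ − 42822 = 0, a quadratic in δ.
By the quadratic formula (taking the positive root), δ = (−12000 + √9564840000.00) / 110000 ≈ 0.7800.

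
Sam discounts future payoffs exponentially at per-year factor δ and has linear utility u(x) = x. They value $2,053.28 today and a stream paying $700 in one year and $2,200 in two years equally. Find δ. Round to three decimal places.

Present value of the stream is 700·δ + 2200·δ². Indifference gives 700δ + 2200δ² = 2053.28.
That is, 2200δ² + 700δ − 2053.28 = 0, a quadratic in δ.
The positive root is δ = [−700 + √(700² + 4·2200·2053.28)] / (2·2200) = (−700 + 4308.000)/4400 ≈ 0.820.

δ ≈ 0.820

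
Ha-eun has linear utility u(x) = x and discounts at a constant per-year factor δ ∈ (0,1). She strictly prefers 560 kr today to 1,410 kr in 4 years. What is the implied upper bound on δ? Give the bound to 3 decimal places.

δ < 0.794

Comparing present values: 560 > δ^4·1410.
Hence δ^4 < 560/1410 = 0.39716, and x ↦ x^(1/4) is increasing on (0,∞).
δ < (560/1410)^(1/4) ≈ 0.794.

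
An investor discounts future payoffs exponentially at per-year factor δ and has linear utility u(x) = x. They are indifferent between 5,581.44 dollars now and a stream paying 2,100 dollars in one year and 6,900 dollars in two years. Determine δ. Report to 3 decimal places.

δ ≈ 0.760

Present value of the stream is 2100·δ + 6900·δ². Indifference gives 2100δ + 6900δ² = 5581.44.
So 6900δ² + 2100δ − 5581.44 = 0.
δ = (−2100 + √(2100² + 4·6900·5581.44)) / (2·6900) = (−2100 + √158457744.00) / 13800 ≈ 0.760.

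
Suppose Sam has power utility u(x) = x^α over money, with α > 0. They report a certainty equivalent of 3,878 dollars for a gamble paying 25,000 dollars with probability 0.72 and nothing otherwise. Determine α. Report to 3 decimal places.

α ≈ 0.176

The lottery's expected utility is 0.72·u(25000) + 0.28·u(0) = 0.72·25000^α (since u(0) = 0 for α > 0).
Setting u(3878) equal to that: 3878^α = 0.72·25000^α ⇒ (3878/25000)^α = 0.72.
α = ln(0.72) / ln(3878/25000) = -0.328504/-1.863556 ≈ 0.176.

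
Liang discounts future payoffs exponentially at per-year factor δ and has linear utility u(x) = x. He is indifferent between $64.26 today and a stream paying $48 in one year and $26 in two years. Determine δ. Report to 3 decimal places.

δ ≈ 0.900

The stream is worth 48δ + 26δ² today, so 48δ + 26δ² = 64.26.
Rearranged: 26δ² + 48δ − 64.26 = 0.
By the quadratic formula (taking the positive root), δ = (−48 + √8987.04) / 52 ≈ 0.900.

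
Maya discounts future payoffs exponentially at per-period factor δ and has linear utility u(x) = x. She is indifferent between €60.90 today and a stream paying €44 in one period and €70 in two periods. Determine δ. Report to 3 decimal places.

δ ≈ 0.670

Present value of the stream is 44·δ + 70·δ². Indifference gives 44δ + 70δ² = 60.90.
So 70δ² + 44δ − 60.90 = 0.
By the quadratic formula (taking the positive root), δ = (−44 + √18988.00) / 140 ≈ 0.670.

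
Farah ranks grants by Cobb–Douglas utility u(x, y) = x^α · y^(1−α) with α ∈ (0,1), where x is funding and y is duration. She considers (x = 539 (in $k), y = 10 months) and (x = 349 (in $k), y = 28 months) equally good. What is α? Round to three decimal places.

Set the two utilities equal: 539^α·10^(1−α) = 349^α·28^(1−α).
Rearrange to (539/349)^α = (28/10)^(1−α) and take logs: α·0.434644 = (1−α)·1.029619.
So α/(1−α) = (1.029619)/(0.434644) = 2.368879, and α = 2.368879/3.368879 ≈ 0.703.

α ≈ 0.703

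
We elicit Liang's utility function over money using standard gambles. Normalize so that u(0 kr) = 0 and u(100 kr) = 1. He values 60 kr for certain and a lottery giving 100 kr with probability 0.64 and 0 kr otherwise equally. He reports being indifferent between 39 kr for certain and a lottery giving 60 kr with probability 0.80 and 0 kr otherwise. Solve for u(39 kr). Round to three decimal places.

0.512

The first gamble pins u(60 kr): it must equal 0.64·1 + 0.36·0 = 0.64.
The second indifference gives u(39 kr) = 0.80·u(60 kr) + 0.20·u(0 kr) = 0.80·0.64 + 0.20·0.00 = 0.5120.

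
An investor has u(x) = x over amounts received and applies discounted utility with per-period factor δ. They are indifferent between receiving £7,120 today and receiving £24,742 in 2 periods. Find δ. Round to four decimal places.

δ ≈ 0.5364

Equating discounted utilities: u(7120) = δ^2·u(24742) ⇒ δ^2 = u(7120)/u(24742).
With u(x) = x: δ^2 = 7120/24742 = 0.28777.
Taking the square root: δ = 0.28777^(1/2) ≈ 0.5364.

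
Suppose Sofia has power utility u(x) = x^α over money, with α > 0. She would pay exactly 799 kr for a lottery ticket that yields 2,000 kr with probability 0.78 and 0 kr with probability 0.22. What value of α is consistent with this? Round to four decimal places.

Since u(0) = 0, the lottery's EU is 0.78·2000^α.
Equating: 799^α = 0.78·2000^α, i.e. 0.3995^α = 0.78.
Taking logs: α·ln(799/2000) = ln(0.78), so α = -0.2484614 / -0.9175415 ≈ 0.2708.

α ≈ 0.2708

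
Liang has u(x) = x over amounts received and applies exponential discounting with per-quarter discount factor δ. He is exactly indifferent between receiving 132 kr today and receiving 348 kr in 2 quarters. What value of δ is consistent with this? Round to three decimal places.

The payoff in 2 quarters is discounted by δ^2, so u(132) = δ^2·u(348) and δ^2 = u(132)/u(348).
With u(x) = x: δ^2 = 132/348 = 0.37931.
Taking the square root: δ = 0.37931^(1/2) ≈ 0.616.

δ ≈ 0.616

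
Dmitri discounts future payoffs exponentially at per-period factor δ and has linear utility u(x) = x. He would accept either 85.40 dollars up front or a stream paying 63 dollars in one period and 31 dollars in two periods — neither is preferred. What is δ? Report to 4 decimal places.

Equating present values: 85.40 = 63δ + 31δ².
That is, 31δ² + 63δ − 85.40 = 0, a quadratic in δ.
δ = (−63 + √(63² + 4·31·85.40)) / (2·31) = (−63 + √14558.60) / 62 ≈ 0.9300.

δ ≈ 0.9300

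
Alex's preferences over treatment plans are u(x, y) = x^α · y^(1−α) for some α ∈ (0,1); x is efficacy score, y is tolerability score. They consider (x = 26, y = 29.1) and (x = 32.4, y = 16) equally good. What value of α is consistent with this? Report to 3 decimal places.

α ≈ 0.731

Set the two utilities equal: 26^α·29.1^(1−α) = 32.4^α·16^(1−α).
(26/32.4)^α = (16/29.1)^(1−α); take logs: α·ln(26/32.4) = (1−α)·ln(16/29.1), i.e. α·-0.220062 = (1−α)·-0.598149.
So α/(1−α) = (-0.598149)/(-0.220062) = 2.718093, and α = 2.718093/3.718093 ≈ 0.731.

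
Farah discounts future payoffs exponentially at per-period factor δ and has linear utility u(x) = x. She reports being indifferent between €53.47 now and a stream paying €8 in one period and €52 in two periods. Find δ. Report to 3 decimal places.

Equating present values: 53.47 = 8δ + 52δ².
Rearranged: 52δ² + 8δ − 53.47 = 0.
The positive root is δ = [−8 + √(8² + 4·52·53.47)] / (2·52) = (−8 + 105.763)/104 ≈ 0.940.

δ ≈ 0.940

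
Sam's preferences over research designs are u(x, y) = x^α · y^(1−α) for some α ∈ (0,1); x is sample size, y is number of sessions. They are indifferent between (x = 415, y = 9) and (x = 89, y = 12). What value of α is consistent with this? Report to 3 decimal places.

Indifference: 415^α · 9^(1−α) = 89^α · 12^(1−α).
Taking logs: α·ln 415 + (1−α)·ln 9 = α·ln 89 + (1−α)·ln 12, i.e. α·1.539642 = (1−α)·0.287682.
So α/(1−α) = (0.287682)/(1.539642) = 0.186850, and α = 0.186850/1.186850 ≈ 0.157.

α ≈ 0.157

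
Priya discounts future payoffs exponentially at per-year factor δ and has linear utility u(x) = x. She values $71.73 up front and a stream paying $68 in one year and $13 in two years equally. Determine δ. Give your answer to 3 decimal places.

δ ≈ 0.900

Equating present values: 71.73 = 68δ + 13δ².
So 13δ² + 68δ − 71.73 = 0.
The positive root is δ = [−68 + √(68² + 4·13·71.73)] / (2·13) = (−68 + 91.400)/26 ≈ 0.900.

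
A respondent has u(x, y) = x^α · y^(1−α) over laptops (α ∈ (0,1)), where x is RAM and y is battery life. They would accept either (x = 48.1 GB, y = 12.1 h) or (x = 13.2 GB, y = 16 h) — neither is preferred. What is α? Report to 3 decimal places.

α ≈ 0.178

Set the two utilities equal: 48.1^α·12.1^(1−α) = 13.2^α·16^(1−α).
Taking logs: α·ln 48.1 + (1−α)·ln 12.1 = α·ln 13.2 + (1−α)·ln 16, i.e. α·1.293065 = (1−α)·0.279383.
So α/(1−α) = (0.279383)/(1.293065) = 0.216063, and α = 0.216063/1.216063 ≈ 0.178.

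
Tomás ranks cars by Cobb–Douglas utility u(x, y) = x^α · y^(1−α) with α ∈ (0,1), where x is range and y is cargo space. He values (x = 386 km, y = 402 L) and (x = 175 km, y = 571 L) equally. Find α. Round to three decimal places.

Indifference: 386^α · 402^(1−α) = 175^α · 571^(1−α).
Rearrange to (386/175)^α = (571/402)^(1−α) and take logs: α·0.791051 = (1−α)·0.350937.
Thus α·(1.141988) = 0.350937, so α = 0.350937/1.141988 ≈ 0.307.

α ≈ 0.307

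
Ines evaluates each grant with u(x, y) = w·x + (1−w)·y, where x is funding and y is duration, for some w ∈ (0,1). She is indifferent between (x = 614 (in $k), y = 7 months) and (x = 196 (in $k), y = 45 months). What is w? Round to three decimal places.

Equating utilities: w·614 + (1−w)·7 = w·196 + (1−w)·45.
w·(614−196) = (1−w)·(45−7), i.e. w·418 = (1−w)·38.
So w/(1−w) = 38/418 = 0.0909, giving w = 38/(418+38) = 0.083.

w = 0.083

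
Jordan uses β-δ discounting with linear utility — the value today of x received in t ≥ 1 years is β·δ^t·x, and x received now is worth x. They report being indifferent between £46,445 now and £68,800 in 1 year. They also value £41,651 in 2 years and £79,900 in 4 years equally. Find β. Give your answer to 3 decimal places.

β ≈ 0.935

The second indifference involves only future payoffs, so β cancels: β·δ^2·41651 = β·δ^4·79900, giving δ^2 = 41651/79900 = 0.52129, so δ = 0.72200.
Substituting δ into 46445 = β·δ·68800: β = 46445/(49673.844) ≈ 0.935.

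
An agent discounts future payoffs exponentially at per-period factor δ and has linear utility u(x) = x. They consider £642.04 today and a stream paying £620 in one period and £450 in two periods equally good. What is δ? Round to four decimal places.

δ ≈ 0.6900

Equating present values: 642.04 = 620δ + 450δ².
That is, 450δ² + 620δ − 642.04 = 0, a quadratic in δ.
By the quadratic formula (taking the positive root), δ = (−620 + √1540072.00) / 900 ≈ 0.6900.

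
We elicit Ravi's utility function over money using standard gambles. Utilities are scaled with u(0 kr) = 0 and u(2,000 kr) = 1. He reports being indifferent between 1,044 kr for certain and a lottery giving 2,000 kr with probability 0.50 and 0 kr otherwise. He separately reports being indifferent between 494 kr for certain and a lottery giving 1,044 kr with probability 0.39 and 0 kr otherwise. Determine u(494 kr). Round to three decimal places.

From the first indifference, u(1,044 kr) = 0.50·u(2,000 kr) + 0.50·u(0 kr) = 0.50·1 + 0.50·0 = 0.50.
Chaining: u(494 kr) = 0.39·0.50 + 0.61·0.00 = 0.1950.

0.195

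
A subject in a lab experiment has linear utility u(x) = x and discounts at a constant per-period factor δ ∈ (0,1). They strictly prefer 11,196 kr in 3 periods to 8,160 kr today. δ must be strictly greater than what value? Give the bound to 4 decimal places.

δ > 0.8999

Under u(x) = x this choice says 8160 < δ^3·11196.
Hence δ^3 > 8160/11196 = 0.72883, and x ↦ x^(1/3) is increasing on (0,∞).
δ > (8160/11196)^(1/3) ≈ 0.8999.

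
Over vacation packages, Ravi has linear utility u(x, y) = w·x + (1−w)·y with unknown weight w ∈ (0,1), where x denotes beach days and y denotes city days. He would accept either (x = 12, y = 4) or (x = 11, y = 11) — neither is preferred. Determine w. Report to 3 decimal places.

w = 0.875

Indifference: w·12 + (1−w)·4 = w·11 + (1−w)·11.
Rearranging, 1·w − 7·(1−w) = 0.
So w/(1−w) = 7/1 = 7.0000, giving w = 7/(1+7) = 0.875.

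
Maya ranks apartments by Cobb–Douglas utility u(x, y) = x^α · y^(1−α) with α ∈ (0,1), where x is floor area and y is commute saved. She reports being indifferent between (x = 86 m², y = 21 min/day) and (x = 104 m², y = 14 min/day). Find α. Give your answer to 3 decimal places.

α ≈ 0.681

Indifference: 86^α · 21^(1−α) = 104^α · 14^(1−α).
Taking logs: α·ln 86 + (1−α)·ln 21 = α·ln 104 + (1−α)·ln 14, i.e. α·-0.190044 = (1−α)·-0.405465.
So α/(1−α) = (-0.405465)/(-0.190044) = 2.133532, and α = 2.133532/3.133532 ≈ 0.681.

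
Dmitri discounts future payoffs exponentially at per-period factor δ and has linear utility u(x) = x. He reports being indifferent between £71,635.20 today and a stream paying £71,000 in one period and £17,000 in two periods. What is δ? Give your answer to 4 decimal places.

The stream is worth 71000δ + 17000δ² today, so 71000δ + 17000δ² = 71635.20.
So 17000δ² + 71000δ − 71635.20 = 0.
By the quadratic formula (taking the positive root), δ = (−71000 + √9912193600.00) / 34000 ≈ 0.8400.

δ ≈ 0.8400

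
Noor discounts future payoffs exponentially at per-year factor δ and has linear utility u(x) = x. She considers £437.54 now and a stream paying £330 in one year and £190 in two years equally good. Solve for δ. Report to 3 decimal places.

δ ≈ 0.880

Present value of the stream is 330·δ + 190·δ². Indifference gives 330δ + 190δ² = 437.54.
So 190δ² + 330δ − 437.54 = 0.
The positive root is δ = [−330 + √(330² + 4·190·437.54)] / (2·190) = (−330 + 664.402)/380 ≈ 0.880.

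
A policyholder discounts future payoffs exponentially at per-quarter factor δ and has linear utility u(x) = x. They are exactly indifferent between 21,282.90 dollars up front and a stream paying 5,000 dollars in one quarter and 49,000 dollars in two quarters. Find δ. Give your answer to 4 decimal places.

δ ≈ 0.6100

The stream is worth 5000δ + 49000δ² today, so 5000δ + 49000δ² = 21282.90.
Rearranged: 49000δ² + 5000δ − 21282.90 = 0.
By the quadratic formula (taking the positive root), δ = (−5000 + √4196448400.00) / 98000 ≈ 0.6100.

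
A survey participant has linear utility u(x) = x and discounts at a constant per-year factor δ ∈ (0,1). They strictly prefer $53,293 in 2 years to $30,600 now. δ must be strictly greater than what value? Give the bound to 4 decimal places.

δ > 0.7577

The preference means 30600 < δ^2·53293.
So δ^2 > 30600/53293 = 0.57418; taking the square root of both positive sides preserves the inequality.
δ > 0.57418^(1/2) = 0.7577.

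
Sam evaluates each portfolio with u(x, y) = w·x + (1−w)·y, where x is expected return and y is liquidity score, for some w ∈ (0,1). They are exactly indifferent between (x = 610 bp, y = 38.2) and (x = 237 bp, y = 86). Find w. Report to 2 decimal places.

Equating utilities: w·610 + (1−w)·38.2 = w·237 + (1−w)·86.
Rearranging, 373·w − 47.8·(1−w) = 0.
Hence w = 47.8/(373+47.8) = 47.8/420.8 = 0.11.

w = 0.11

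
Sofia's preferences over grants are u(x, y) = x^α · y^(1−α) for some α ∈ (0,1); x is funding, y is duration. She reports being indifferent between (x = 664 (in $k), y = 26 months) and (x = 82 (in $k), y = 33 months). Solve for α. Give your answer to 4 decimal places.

Set the two utilities equal: 664^α·26^(1−α) = 82^α·33^(1−α).
Taking logs: α·ln 664 + (1−α)·ln 26 = α·ln 82 + (1−α)·ln 33, i.e. α·2.0915629 = (1−α)·0.2384110.
With A = 2.0915629 and B = 0.2384110: α·A = (1−α)·B, so α = B/(A+B) = 0.2384110/2.3299739 ≈ 0.1023.

α ≈ 0.1023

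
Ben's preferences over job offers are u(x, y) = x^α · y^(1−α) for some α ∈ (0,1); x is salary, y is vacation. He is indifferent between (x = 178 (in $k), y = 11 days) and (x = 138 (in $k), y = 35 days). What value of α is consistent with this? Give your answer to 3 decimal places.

The Cobb–Douglas utilities coincide, so 178^α·11^(1−α) = 138^α·35^(1−α).
Rearrange to (178/138)^α = (35/11)^(1−α) and take logs: α·0.254530 = (1−α)·1.157453.
So α/(1−α) = (1.157453)/(0.254530) = 4.547413, and α = 4.547413/5.547413 ≈ 0.820.

α ≈ 0.820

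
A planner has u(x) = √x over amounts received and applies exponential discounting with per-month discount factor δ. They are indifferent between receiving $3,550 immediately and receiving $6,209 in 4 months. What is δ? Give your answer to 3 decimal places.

δ ≈ 0.933

Equating discounted utilities: u(3550) = δ^4·u(6209) ⇒ δ^4 = u(3550)/u(6209).
Since u(x) = √x, δ^4 = √(3550/6209) = 0.75614.
Hence δ = (0.75614)^(1/4) = 0.93250.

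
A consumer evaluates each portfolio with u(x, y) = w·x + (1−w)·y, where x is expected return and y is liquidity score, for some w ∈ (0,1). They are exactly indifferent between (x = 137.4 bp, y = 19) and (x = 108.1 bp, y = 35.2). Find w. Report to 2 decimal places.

w = 0.36

u(137.4,19) = u(108.1,35.2) means w·137.4 + (1−w)·19 = w·108.1 + (1−w)·35.2.
Rearranging, 29.3·w − 16.2·(1−w) = 0.
Hence w = 16.2/(29.3+16.2) = 16.2/45.5 = 0.36.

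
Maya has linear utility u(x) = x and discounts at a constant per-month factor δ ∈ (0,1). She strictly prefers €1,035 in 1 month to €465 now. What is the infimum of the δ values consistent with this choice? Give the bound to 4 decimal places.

δ > 0.4493

Under u(x) = x this choice says 465 < δ·1035.
Dividing through by 1035 gives δ > 0.44928.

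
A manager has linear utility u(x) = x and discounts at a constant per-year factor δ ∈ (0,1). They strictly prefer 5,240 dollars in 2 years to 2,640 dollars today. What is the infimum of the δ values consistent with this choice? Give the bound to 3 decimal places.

δ > 0.710

Under u(x) = x this choice says 2640 < δ^2·5240.
Dividing by 5240: δ^2 > 0.50382. Both sides are positive, so the square root keeps the direction.
δ > 0.50382^(1/2) = 0.710.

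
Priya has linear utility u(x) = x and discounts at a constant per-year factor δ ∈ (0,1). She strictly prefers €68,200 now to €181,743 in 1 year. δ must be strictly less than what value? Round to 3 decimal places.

δ < 0.375

The preference means 68200 > δ·181743.
So δ < 68200/181743 = 0.37526.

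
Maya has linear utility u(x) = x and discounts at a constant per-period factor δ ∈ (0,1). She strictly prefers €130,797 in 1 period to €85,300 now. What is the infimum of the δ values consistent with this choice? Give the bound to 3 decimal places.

The preference means 85300 < δ·130797.
Dividing through by 130797 gives δ > 0.65216.

δ > 0.652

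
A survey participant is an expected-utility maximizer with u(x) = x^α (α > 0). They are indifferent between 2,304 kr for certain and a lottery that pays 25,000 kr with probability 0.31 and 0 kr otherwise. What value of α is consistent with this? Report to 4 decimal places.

Since u(0) = 0, the lottery's EU is 0.31·25000^α.
Indifference: 2304^α = 0.31·25000^α, so (2304/25000)^α = 0.31.
Take logs: α = ln 0.31 / ln(2304/25000) ≈ 0.491221.

α ≈ 0.4912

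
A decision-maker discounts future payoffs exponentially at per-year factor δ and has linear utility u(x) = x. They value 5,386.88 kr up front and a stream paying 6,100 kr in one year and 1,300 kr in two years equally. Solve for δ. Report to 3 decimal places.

Present value of the stream is 6100·δ + 1300·δ². Indifference gives 6100δ + 1300δ² = 5386.88.
Rearranged: 1300δ² + 6100δ − 5386.88 = 0.
The positive root is δ = [−6100 + √(6100² + 4·1300·5386.88)] / (2·1300) = (−6100 + 8076.000)/2600 ≈ 0.760.

δ ≈ 0.760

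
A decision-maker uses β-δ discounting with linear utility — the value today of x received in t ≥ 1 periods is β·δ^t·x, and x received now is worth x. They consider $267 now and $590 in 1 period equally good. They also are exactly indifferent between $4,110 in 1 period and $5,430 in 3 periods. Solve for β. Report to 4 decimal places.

From the later pair, β·δ^1·4110 = β·δ^3·5430; dividing through, δ^2 = 4110/5430 = 0.75691, so δ = 0.87000.
The first indifference: 267 = β·δ·590, so β = 267/(δ·590) = 267/(0.87000·590) ≈ 0.5202.

β ≈ 0.5202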